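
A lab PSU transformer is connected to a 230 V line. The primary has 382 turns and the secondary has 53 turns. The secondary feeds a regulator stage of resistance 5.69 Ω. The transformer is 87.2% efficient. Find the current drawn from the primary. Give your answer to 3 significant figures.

I_p ≈ 0.892 A

V_s = 230 × 53/382 = 31.911 V.
I_s = V_s/R = 31.911/5.69 = 5.6083 A.
P_out = V_s I_s = 31.911 × 5.6083 = 178.97 W.
P_in = P_out/η = 178.97/0.872 = 205.24 W.
I_p = P_in/V_p = 205.24/230 = 0.892 A.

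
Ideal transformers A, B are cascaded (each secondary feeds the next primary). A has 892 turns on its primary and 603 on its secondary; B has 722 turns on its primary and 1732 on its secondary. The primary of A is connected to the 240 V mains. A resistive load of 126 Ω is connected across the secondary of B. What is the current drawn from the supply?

Secondary of A: V = 240.00 × 603/892 = 162.24 V.
Secondary of B: V = 162.24 × 1732/722 = 389.20 V.
I_load = 389.20/126 = 3.0889 A, so P_out = 389.20 × 3.0889 = 1202.2 W.
All ideal ⇒ P_in = P_out, so I_supply = 1202.2/240 = 5.01 A.

I_supply ≈ 5.01 A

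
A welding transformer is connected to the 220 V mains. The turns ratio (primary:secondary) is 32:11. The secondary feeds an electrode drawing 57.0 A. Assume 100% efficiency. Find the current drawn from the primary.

I_p ≈ 19.6 A

For an ideal transformer I_p N_p = I_s N_s, so I_p = 57.0 × 11/32 = 19.6 A.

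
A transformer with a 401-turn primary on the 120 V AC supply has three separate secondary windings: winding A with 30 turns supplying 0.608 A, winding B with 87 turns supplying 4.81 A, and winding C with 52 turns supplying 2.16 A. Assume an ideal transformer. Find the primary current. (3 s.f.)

I_p ≈ 1.37 A

V_A = 120 × 30/401 = 8.9776 V; V_B = 120 × 87/401 = 26.035 V; V_C = 120 × 52/401 = 15.561 V.
P_out = V_A I_A + V_B I_B + V_C I_C = 8.9776×0.608 + 26.035×4.81 + 15.561×2.16 = 5.4584 + 125.23 + 33.612 = 164.30 W.
Ideal ⇒ P_in = P_out, so I_p = P_out/V_p = 164.30/120 = 1.37 A.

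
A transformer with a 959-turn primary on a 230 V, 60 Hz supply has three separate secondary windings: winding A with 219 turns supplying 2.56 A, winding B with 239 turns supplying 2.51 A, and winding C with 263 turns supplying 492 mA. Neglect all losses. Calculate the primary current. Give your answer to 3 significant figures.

V_A = 230 × 219/959 = 52.523 V; V_B = 230 × 239/959 = 57.320 V; V_C = 230 × 263/959 = 63.076 V.
P_out = V_A I_A + V_B I_B + V_C I_C = 52.523×2.56 + 57.320×2.51 + 63.076×0.492 = 134.46 + 143.87 + 31.033 = 309.37 W.
Ideal ⇒ P_in = P_out, so I_p = P_out/V_p = 309.37/230 = 1.35 A.

I_p ≈ 1.35 A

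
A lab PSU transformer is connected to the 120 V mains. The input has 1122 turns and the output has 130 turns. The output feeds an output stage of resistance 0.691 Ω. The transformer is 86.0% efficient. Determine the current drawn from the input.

I_in ≈ 2.71 A

V_out = 120 × 130/1122 = 13.904 V.
I_out = V_out/R = 13.904/0.691 = 20.121 A.
P_out = V_out I_out = 13.904 × 20.121 = 279.76 W.
P_in = P_out/η = 279.76/0.860 = 325.30 W.
I_in = P_in/V_in = 325.30/120 = 2.71 A.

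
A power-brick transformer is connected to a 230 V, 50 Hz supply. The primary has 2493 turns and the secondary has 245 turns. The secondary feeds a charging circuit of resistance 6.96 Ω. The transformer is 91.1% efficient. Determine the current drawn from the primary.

I_p ≈ 0.350 A

V_s = 230 × 245/2493 = 22.603 V.
I_s = V_s/R = 22.603/6.96 = 3.2476 A.
P_out = V_s I_s = 22.603 × 3.2476 = 73.406 W.
P_in = P_out/η = 73.406/0.911 = 80.578 W.
I_p = P_in/V_p = 80.578/230 = 0.350 A.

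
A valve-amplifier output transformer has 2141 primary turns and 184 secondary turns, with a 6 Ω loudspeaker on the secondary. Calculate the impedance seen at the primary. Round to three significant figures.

Z_p = (N_p/N_s)² × Z_s = (2141/184)² × 6 = 812 Ω.

Z_p ≈ 812 Ω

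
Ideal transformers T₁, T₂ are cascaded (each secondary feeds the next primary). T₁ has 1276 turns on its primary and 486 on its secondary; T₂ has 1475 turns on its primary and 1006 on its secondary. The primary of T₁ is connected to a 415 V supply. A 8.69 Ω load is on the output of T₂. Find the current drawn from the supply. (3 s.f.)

After T₁: V = 415.00 × 486/1276 = 158.06 V.
After T₂: V = 158.06 × 1006/1475 = 107.81 V.
I_load = 107.81/8.69 = 12.406 A, so P_out = 107.81 × 12.406 = 1337.4 W.
All ideal ⇒ P_in = P_out, so I_supply = 1337.4/415 = 3.22 A.

I_supply ≈ 3.22 A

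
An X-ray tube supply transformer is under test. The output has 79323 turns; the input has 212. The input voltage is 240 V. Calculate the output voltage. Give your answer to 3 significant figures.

V_out ≈ 89800 V

V_out/V_in = N_out/N_in, so V_out = 240 × 79323/212 = 89800 V.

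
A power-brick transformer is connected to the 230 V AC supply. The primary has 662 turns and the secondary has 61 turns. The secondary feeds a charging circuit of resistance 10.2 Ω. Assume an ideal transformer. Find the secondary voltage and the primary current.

V_s = V_p × N_s/N_p = 230 × 61/662 = 21.193 V.
I_s = V_s/R = 21.193/10.2 = 2.0778 A.
I_p = I_s × N_s/N_p = 2.0778 × 61/662 = 0.191 A.

V_s ≈ 21.2 V, I_p ≈ 0.191 A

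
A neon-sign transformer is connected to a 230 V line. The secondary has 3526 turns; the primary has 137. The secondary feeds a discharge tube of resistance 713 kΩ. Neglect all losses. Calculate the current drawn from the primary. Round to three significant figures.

V_s = V_p × N_s/N_p = 230 × 3526/137 = 5919.6 V.
I_s = V_s/R = 5919.6/713000 = 0.0083023 A.
For an ideal transformer I_p N_p = I_s N_s, so I_p = 0.0083023 × 3526/137 = 0.214 A.

I_p ≈ 0.214 A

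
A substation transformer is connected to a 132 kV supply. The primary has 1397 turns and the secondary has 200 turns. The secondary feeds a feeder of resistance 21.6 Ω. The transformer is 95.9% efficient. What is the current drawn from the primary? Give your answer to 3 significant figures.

V_s = 132000 × 200/1397 = 18898 V.
I_s = V_s/R = 18898/21.6 = 874.89 A.
P_out = V_s I_s = 18898 × 874.89 = 1.6533×10^7 W.
P_in = P_out/η = 1.6533×10^7/0.959 = 1.7240×10^7 W.
I_p = P_in/V_p = 1.7240×10^7/132000 = 131 A.

I_p ≈ 131 A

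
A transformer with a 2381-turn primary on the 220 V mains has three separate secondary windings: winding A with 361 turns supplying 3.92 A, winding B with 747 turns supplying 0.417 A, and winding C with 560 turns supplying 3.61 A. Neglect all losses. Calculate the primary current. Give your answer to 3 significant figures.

I_p ≈ 1.57 A

V_A = 220 × 361/2381 = 33.356 V; V_B = 220 × 747/2381 = 69.021 V; V_C = 220 × 560/2381 = 51.743 V.
P_out = V_A I_A + V_B I_B + V_C I_C = 33.356×3.92 + 69.021×0.417 + 51.743×3.61 = 130.75 + 28.782 + 186.79 = 346.33 W.
Ideal ⇒ P_in = P_out, so I_p = P_out/V_p = 346.33/220 = 1.57 A.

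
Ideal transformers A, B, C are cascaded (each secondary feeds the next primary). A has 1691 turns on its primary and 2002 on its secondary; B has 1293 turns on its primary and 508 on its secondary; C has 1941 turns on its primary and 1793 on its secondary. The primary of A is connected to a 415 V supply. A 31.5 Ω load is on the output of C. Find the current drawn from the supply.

I_supply ≈ 2.43 A

After A: V = 415.00 × 2002/1691 = 491.32 V.
After B: V = 491.32 × 508/1293 = 193.03 V.
After C: V = 193.03 × 1793/1941 = 178.32 V.
I_load = 178.32/31.5 = 5.6608 A, so P_out = 178.32 × 5.6608 = 1009.4 W.
All ideal ⇒ P_in = P_out, so I_supply = 1009.4/415 = 2.43 A.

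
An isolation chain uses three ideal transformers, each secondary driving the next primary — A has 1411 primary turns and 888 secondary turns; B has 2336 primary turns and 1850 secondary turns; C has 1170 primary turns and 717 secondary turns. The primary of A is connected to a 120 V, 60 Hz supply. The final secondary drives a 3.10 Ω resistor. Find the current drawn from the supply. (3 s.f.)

Secondary of A: V = 120.00 × 888/1411 = 75.521 V.
Secondary of B: V = 75.521 × 1850/2336 = 59.809 V.
Secondary of C: V = 59.809 × 717/1170 = 36.652 V.
I_load = 36.652/3.10 = 11.823 A, so P_out = 36.652 × 11.823 = 433.35 W.
All ideal ⇒ P_in = P_out, so I_supply = 433.35/120 = 3.61 A.

I_supply ≈ 3.61 A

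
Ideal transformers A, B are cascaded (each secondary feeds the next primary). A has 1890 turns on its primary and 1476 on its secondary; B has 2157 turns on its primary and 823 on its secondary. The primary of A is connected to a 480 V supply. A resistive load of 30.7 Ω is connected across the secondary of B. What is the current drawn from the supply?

After A: V = 480.00 × 1476/1890 = 374.86 V.
After B: V = 374.86 × 823/2157 = 143.03 V.
I_load = 143.03/30.7 = 4.6588 A, so P_out = 143.03 × 4.6588 = 666.33 W.
All ideal ⇒ P_in = P_out, so I_supply = 666.33/480 = 1.39 A.

I_supply ≈ 1.39 A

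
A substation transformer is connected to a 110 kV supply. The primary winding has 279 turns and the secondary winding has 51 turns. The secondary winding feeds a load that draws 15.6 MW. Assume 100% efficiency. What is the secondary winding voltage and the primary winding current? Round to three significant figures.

V_s = V_p × N_s/N_p = 110000 × 51/279 = 20108 V.
I_s = P/V_s = 1.56×10^7/20108 = 775.83 A.
I_p = I_s × N_s/N_p = 775.83 × 51/279 = 142 A.

V_s ≈ 20100 V, I_p ≈ 142 A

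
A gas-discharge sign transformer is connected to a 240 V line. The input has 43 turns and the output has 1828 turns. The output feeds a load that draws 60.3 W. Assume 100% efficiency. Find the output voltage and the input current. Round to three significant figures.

V_out = V_in × N_out/N_in = 240 × 1828/43 = 10203 V.
I_out = P/V_out = 60.3/10203 = 0.0059101 A.
I_in = I_out × N_out/N_in = 0.0059101 × 1828/43 = 0.251 A.

V_out ≈ 10200 V, I_in ≈ 0.251 A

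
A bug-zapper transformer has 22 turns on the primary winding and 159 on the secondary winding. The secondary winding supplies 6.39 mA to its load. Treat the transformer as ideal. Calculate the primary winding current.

I_p ≈ 0.0462 A

For an ideal transformer I_p/I_s = N_s/N_p, so I_p = 0.00639 × 159/22 = 0.0462 A.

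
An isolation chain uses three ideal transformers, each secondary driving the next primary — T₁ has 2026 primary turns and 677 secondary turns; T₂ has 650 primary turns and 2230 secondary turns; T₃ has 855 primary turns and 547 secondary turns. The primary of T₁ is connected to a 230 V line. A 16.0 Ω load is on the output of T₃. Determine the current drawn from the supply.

After T₁: V = 230.00 × 677/2026 = 76.856 V.
After T₂: V = 76.856 × 2230/650 = 263.67 V.
After T₃: V = 263.67 × 547/855 = 168.69 V.
I_load = 168.69/16.0 = 10.543 A, so P_out = 168.69 × 10.543 = 1778.5 W.
All ideal ⇒ P_in = P_out, so I_supply = 1778.5/230 = 7.73 A.

I_supply ≈ 7.73 A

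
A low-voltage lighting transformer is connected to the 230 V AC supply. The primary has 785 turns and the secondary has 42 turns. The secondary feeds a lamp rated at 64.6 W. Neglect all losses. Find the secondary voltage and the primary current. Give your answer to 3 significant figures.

V_s = V_p × N_s/N_p = 230 × 42/785 = 12.306 V.
I_s = P/V_s = 64.6/12.306 = 5.2496 A.
I_p = I_s × N_s/N_p = 5.2496 × 42/785 = 0.281 A.

V_s ≈ 12.3 V, I_p ≈ 0.281 A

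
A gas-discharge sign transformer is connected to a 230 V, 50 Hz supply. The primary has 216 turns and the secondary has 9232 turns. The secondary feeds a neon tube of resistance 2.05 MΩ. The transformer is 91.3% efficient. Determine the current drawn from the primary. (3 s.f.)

I_p ≈ 0.224 A

V_s = 230 × 9232/216 = 9830.4 V.
I_s = V_s/R = 9830.4/(2.05×10^6) = 0.0047953 A.
P_out = V_s I_s = 9830.4 × 0.0047953 = 47.140 W.
P_in = P_out/η = 47.140/0.913 = 51.632 W.
I_p = P_in/V_p = 51.632/230 = 0.224 A.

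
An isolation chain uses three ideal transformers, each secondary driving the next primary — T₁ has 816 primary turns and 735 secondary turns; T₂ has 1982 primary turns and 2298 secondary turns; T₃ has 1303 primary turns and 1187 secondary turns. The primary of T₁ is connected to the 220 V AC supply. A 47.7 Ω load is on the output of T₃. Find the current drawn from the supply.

After T₁: V = 220.00 × 735/816 = 198.16 V.
After T₂: V = 198.16 × 2298/1982 = 229.76 V.
After T₃: V = 229.76 × 1187/1303 = 209.30 V.
I_load = 209.30/47.7 = 4.3879 A, so P_out = 209.30 × 4.3879 = 918.39 W.
All ideal ⇒ P_in = P_out, so I_supply = 918.39/220 = 4.17 A.

I_supply ≈ 4.17 A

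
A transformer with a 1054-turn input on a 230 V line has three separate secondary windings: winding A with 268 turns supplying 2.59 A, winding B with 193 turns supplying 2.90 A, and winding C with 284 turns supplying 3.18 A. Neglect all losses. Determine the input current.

V_A = 230 × 268/1054 = 58.482 V; V_B = 230 × 193/1054 = 42.116 V; V_C = 230 × 284/1054 = 61.973 V.
P_out = V_A I_A + V_B I_B + V_C I_C = 58.482×2.59 + 42.116×2.90 + 61.973×3.18 = 151.47 + 122.14 + 197.08 = 470.68 W.
Ideal ⇒ P_in = P_out, so I_in = P_out/V_in = 470.68/230 = 2.05 A.

I_in ≈ 2.05 A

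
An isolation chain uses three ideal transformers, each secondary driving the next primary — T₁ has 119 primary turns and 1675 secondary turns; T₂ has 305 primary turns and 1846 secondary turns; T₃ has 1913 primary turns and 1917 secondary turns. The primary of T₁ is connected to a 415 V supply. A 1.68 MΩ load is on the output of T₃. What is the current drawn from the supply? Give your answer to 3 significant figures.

I_supply ≈ 1.80 A

Secondary of T₁: V = 415.00 × 1675/119 = 5841.4 V.
Secondary of T₂: V = 5841.4 × 1846/305 = 35355 V.
Secondary of T₃: V = 35355 × 1917/1913 = 35429 V.
I_load = 35429/(1.68×10^6) = 0.021088 A, so P_out = 35429 × 0.021088 = 747.14 W.
All ideal ⇒ P_in = P_out, so I_supply = 747.14/415 = 1.80 A.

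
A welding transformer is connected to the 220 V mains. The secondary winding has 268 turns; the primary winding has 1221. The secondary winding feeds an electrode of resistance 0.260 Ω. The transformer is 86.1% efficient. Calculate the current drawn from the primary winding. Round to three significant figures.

V_s = 220 × 268/1221 = 48.288 V.
I_s = V_s/R = 48.288/0.260 = 185.72 A.
P_out = V_s I_s = 48.288 × 185.72 = 8968.3 W.
P_in = P_out/η = 8968.3/0.861 = 10416 W.
I_p = P_in/V_p = 10416/220 = 47.3 A.

I_p ≈ 47.3 A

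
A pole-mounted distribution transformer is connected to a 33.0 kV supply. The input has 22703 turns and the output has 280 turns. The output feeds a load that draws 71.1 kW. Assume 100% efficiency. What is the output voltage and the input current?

V_out ≈ 407 V, I_in ≈ 2.15 A

V_out = V_in × N_out/N_in = 33000 × 280/22703 = 406.99 V.
I_out = P/V_out = 71100/406.99 = 174.70 A.
I_in = I_out × N_out/N_in = 174.70 × 280/22703 = 2.15 A.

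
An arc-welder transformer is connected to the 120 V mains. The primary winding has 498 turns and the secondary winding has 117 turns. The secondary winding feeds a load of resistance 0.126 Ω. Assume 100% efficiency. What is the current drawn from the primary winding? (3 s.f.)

V_s = V_p × N_s/N_p = 120 × 117/498 = 28.193 V.
I_s = V_s/R = 28.193/0.126 = 223.75 A.
For an ideal transformer I_p N_p = I_s N_s, so I_p = 223.75 × 117/498 = 52.6 A.

I_p ≈ 52.6 A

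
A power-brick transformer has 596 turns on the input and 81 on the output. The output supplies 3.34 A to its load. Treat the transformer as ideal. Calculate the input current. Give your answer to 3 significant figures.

I_in ≈ 0.454 A

For an ideal transformer I_in/I_out = N_out/N_in, so I_in = 3.34 × 81/596 = 0.454 A.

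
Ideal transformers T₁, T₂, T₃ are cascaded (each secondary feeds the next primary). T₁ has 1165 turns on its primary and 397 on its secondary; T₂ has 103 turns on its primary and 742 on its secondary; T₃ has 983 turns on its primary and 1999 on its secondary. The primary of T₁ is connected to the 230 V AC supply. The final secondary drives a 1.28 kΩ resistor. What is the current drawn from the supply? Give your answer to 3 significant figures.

I_supply ≈ 4.48 A

After T₁: V = 230.00 × 397/1165 = 78.378 V.
After T₂: V = 78.378 × 742/103 = 564.62 V.
After T₃: V = 564.62 × 1999/983 = 1148.2 V.
I_load = 1148.2/1280 = 0.89703 A, so P_out = 1148.2 × 0.89703 = 1030.0 W.
All ideal ⇒ P_in = P_out, so I_supply = 1030.0/230 = 4.48 A.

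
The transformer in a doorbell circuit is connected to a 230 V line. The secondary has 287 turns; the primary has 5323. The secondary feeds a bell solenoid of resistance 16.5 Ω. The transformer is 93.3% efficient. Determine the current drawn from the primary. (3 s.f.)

I_p ≈ 0.0434 A

V_s = 230 × 287/5323 = 12.401 V.
I_s = V_s/R = 12.401/16.5 = 0.75157 A.
P_out = V_s I_s = 12.401 × 0.75157 = 9.3201 W.
P_in = P_out/η = 9.3201/0.933 = 9.9894 W.
I_p = P_in/V_p = 9.9894/230 = 0.0434 A.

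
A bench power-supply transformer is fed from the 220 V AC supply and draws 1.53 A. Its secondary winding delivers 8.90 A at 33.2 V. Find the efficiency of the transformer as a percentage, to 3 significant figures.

η ≈ 87.8%

P_in = 220 × 1.53 = 336.600 W.
P_out = 33.2 × 8.90 = 295.480 W.
η = P_out/P_in = 295.480/336.600 = 0.878.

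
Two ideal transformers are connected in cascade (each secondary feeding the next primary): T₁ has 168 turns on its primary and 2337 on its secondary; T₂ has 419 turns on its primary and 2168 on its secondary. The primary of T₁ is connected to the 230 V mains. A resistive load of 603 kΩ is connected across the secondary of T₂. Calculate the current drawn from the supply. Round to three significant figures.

I_supply ≈ 1.98 A

After T₁: V = 230.00 × 2337/168 = 3199.5 V.
After T₂: V = 3199.5 × 2168/419 = 16555 V.
I_load = 16555/603000 = 0.027454 A, so P_out = 16555 × 0.027454 = 454.49 W.
All ideal ⇒ P_in = P_out, so I_supply = 454.49/230 = 1.98 A.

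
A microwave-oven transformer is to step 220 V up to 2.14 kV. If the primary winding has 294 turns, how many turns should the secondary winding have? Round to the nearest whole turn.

N_s = 2860 turns

N_s/N_p = V_s/V_p, so N_s = 294 × 2140/220 = 2859.8 ≈ 2860 turns.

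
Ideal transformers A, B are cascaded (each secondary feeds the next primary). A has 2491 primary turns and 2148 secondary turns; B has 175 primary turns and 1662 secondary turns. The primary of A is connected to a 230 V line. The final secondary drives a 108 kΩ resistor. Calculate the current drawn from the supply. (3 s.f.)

After A: V = 230.00 × 2148/2491 = 198.33 V.
After B: V = 198.33 × 1662/175 = 1883.6 V.
I_load = 1883.6/108000 = 0.017440 A, so P_out = 1883.6 × 0.017440 = 32.850 W.
All ideal ⇒ P_in = P_out, so I_supply = 32.850/230 = 0.143 A.

I_supply ≈ 0.143 A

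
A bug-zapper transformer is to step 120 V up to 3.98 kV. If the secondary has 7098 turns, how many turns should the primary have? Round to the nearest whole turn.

N_p/N_s = V_p/V_s, so N_p = 7098 × 120/3980 = 214.0 ≈ 214 turns.

N_p = 214 turns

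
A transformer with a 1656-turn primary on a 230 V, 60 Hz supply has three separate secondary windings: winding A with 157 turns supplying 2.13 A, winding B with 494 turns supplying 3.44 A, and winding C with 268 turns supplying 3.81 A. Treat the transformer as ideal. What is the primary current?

I_p ≈ 1.84 A

V_A = 230 × 157/1656 = 21.806 V; V_B = 230 × 494/1656 = 68.611 V; V_C = 230 × 268/1656 = 37.222 V.
P_out = V_A I_A + V_B I_B + V_C I_C = 21.806×2.13 + 68.611×3.44 + 37.222×3.81 = 46.446 + 236.02 + 141.82 = 424.28 W.
Ideal ⇒ P_in = P_out, so I_p = P_out/V_p = 424.28/230 = 1.84 A.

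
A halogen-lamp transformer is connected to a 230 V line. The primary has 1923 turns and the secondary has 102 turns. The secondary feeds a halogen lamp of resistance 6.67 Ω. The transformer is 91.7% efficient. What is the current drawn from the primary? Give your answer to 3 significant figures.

I_p ≈ 0.106 A

V_s = 230 × 102/1923 = 12.200 V.
I_s = V_s/R = 12.200/6.67 = 1.8290 A.
P_out = V_s I_s = 12.200 × 1.8290 = 22.314 W.
P_in = P_out/η = 22.314/0.917 = 24.333 W.
I_p = P_in/V_p = 24.333/230 = 0.106 A.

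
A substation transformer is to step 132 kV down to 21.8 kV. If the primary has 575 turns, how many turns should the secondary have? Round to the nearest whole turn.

N_s = 95 turns

N_s/N_p = V_s/V_p, so N_s = 575 × 21800/132000 = 95.0 ≈ 95 turns.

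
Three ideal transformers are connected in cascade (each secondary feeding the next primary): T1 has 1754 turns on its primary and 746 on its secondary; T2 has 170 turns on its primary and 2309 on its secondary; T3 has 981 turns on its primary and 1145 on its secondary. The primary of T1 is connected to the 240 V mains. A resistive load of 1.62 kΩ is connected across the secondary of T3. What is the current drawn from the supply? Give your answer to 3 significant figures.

After T1: V = 240.00 × 746/1754 = 102.08 V.
After T2: V = 102.08 × 2309/170 = 1386.4 V.
After T3: V = 1386.4 × 1145/981 = 1618.2 V.
I_load = 1618.2/1620 = 0.99889 A, so P_out = 1618.2 × 0.99889 = 1616.4 W.
All ideal ⇒ P_in = P_out, so I_supply = 1616.4/240 = 6.74 A.

I_supply ≈ 6.74 A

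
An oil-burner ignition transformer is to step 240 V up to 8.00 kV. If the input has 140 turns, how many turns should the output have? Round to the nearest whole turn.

N_out = 4667 turns

N_out/N_in = V_out/V_in, so N_out = 140 × 8000/240 = 4666.7 ≈ 4667 turns.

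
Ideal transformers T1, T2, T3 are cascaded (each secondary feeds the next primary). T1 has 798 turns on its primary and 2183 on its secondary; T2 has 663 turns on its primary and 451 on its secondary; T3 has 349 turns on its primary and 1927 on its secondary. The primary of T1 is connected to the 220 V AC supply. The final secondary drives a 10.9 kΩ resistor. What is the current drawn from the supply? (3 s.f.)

Secondary of T1: V = 220.00 × 2183/798 = 601.83 V.
Secondary of T2: V = 601.83 × 451/663 = 409.39 V.
Secondary of T3: V = 409.39 × 1927/349 = 2260.4 V.
I_load = 2260.4/10900 = 0.20738 A, so P_out = 2260.4 × 0.20738 = 468.77 W.
All ideal ⇒ P_in = P_out, so I_supply = 468.77/220 = 2.13 A.

I_supply ≈ 2.13 A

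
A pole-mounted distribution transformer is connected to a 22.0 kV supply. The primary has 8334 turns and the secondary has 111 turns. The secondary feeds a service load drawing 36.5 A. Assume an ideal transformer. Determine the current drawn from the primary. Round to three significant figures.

I_p ≈ 0.486 A

For an ideal transformer I_p N_p = I_s N_s, so I_p = 36.5 × 111/8334 = 0.486 A.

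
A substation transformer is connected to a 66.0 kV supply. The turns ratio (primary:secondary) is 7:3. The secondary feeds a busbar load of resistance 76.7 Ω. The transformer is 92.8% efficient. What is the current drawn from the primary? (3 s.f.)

I_p ≈ 170 A

V_s = 66000 × 3/7 = 28286 V.
I_s = V_s/R = 28286/76.7 = 368.78 A.
P_out = V_s I_s = 28286 × 368.78 = 1.0431×10^7 W.
P_in = P_out/η = 1.0431×10^7/0.928 = 1.1241×10^7 W.
I_p = P_in/V_p = 1.1241×10^7/66000 = 170 A.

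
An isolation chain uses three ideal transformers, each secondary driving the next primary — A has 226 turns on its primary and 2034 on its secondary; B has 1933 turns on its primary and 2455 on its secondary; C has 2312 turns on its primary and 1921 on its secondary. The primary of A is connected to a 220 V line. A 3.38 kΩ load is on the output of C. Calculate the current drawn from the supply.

I_supply ≈ 5.87 A

After A: V = 220.00 × 2034/226 = 1980.0 V.
After B: V = 1980.0 × 2455/1933 = 2514.7 V.
After C: V = 2514.7 × 1921/2312 = 2089.4 V.
I_load = 2089.4/3380 = 0.61817 A, so P_out = 2089.4 × 0.61817 = 1291.6 W.
All ideal ⇒ P_in = P_out, so I_supply = 1291.6/220 = 5.87 A.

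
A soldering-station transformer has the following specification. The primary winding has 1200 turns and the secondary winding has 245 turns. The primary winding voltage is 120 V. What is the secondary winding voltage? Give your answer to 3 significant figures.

V_s/V_p = N_s/N_p, so V_s = 120 × 245/1200 = 24.5 V.

V_s ≈ 24.5 V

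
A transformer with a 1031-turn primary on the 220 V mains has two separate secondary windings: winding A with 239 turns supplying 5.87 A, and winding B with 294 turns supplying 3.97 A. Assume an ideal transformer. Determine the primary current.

I_p ≈ 2.49 A

V_A = 220 × 239/1031 = 50.999 V; V_B = 220 × 294/1031 = 62.735 V.
P_out = V_A I_A + V_B I_B = 50.999×5.87 + 62.735×3.97 = 299.36 + 249.06 = 548.42 W.
Ideal ⇒ P_in = P_out, so I_p = P_out/V_p = 548.42/220 = 2.49 A.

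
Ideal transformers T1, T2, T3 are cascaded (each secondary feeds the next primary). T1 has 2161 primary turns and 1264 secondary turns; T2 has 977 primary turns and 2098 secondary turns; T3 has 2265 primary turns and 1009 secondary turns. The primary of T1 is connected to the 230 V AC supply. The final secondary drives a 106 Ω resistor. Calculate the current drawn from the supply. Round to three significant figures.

After T1: V = 230.00 × 1264/2161 = 134.53 V.
After T2: V = 134.53 × 2098/977 = 288.89 V.
After T3: V = 288.89 × 1009/2265 = 128.69 V.
I_load = 128.69/106 = 1.2141 A, so P_out = 128.69 × 1.2141 = 156.24 W.
All ideal ⇒ P_in = P_out, so I_supply = 156.24/230 = 0.679 A.

I_supply ≈ 0.679 A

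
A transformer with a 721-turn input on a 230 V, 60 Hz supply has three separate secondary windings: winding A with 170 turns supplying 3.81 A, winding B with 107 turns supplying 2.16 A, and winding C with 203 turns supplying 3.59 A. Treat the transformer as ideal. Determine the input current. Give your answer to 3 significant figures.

I_in ≈ 2.23 A

V_A = 230 × 170/721 = 54.230 V; V_B = 230 × 107/721 = 34.133 V; V_C = 230 × 203/721 = 64.757 V.
P_out = V_A I_A + V_B I_B + V_C I_C = 54.230×3.81 + 34.133×2.16 + 64.757×3.59 = 206.62 + 73.728 + 232.48 = 512.82 W.
Ideal ⇒ P_in = P_out, so I_in = P_out/V_in = 512.82/230 = 2.23 A.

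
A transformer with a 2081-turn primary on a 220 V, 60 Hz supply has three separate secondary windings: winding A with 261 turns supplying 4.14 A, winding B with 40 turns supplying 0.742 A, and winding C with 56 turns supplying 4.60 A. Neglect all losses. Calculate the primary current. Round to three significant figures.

V_A = 220 × 261/2081 = 27.593 V; V_B = 220 × 40/2081 = 4.2287 V; V_C = 220 × 56/2081 = 5.9202 V.
P_out = V_A I_A + V_B I_B + V_C I_C = 27.593×4.14 + 4.2287×0.742 + 5.9202×4.60 = 114.23 + 3.1377 + 27.233 = 144.60 W.
Ideal ⇒ P_in = P_out, so I_p = P_out/V_p = 144.60/220 = 0.657 A.

I_p ≈ 0.657 A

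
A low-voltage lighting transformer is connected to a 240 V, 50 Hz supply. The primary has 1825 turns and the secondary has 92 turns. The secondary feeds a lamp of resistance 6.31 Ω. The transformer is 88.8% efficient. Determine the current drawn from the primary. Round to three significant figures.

V_s = 240 × 92/1825 = 12.099 V.
I_s = V_s/R = 12.099/6.31 = 1.9174 A.
P_out = V_s I_s = 12.099 × 1.9174 = 23.198 W.
P_in = P_out/η = 23.198/0.888 = 26.123 W.
I_p = P_in/V_p = 26.123/240 = 0.109 A.

I_p ≈ 0.109 A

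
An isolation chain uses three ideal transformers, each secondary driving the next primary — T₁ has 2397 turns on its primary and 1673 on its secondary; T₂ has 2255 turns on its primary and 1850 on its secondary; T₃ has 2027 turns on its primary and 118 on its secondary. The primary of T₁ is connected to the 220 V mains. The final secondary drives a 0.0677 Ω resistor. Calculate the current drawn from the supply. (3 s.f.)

I_supply ≈ 3.61 A

Secondary of T₁: V = 220.00 × 1673/2397 = 153.55 V.
Secondary of T₂: V = 153.55 × 1850/2255 = 125.97 V.
Secondary of T₃: V = 125.97 × 118/2027 = 7.3334 V.
I_load = 7.3334/0.0677 = 108.32 A, so P_out = 7.3334 × 108.32 = 794.36 W.
All ideal ⇒ P_in = P_out, so I_supply = 794.36/220 = 3.61 A.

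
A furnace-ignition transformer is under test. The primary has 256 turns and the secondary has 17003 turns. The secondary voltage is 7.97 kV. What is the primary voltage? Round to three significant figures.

V_p ≈ 120 V

V_p/V_s = N_p/N_s, so V_p = 7970 × 256/17003 = 120 V.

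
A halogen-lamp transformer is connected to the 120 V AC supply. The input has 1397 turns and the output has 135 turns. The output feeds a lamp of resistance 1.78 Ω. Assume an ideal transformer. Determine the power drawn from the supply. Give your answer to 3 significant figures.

V_out = V_in × N_out/N_in = 120 × 135/1397 = 11.596 V.
I_out = V_out/R = 11.596/1.78 = 6.5148 A.
I_in = I_out × N_out/N_in = 6.5148 × 135/1397 = 0.62956 A.
P = V_in I_in = 120 × 0.62956 = 75.5 W.

P ≈ 75.5 W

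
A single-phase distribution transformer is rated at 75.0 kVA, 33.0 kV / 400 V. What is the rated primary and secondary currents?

I_p ≈ 2.27 A, I_s ≈ 188 A

I_p = S/V_p = 75000/33000 = 2.27 A.
I_s = S/V_s = 75000/400 = 188 A.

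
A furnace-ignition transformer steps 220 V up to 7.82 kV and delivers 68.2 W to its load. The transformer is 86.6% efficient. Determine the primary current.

I_p ≈ 0.358 A

P_in = P_out/η = 68.2/0.866 = 78.753 W.
I_p = P_in/V_p = 78.753/220 = 0.358 A.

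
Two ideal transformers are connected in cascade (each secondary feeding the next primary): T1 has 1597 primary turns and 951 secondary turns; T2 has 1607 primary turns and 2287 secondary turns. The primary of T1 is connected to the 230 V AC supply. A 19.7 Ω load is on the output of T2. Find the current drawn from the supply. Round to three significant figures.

After T1: V = 230.00 × 951/1597 = 136.96 V.
After T2: V = 136.96 × 2287/1607 = 194.92 V.
I_load = 194.92/19.7 = 9.8944 A, so P_out = 194.92 × 9.8944 = 1928.6 W.
All ideal ⇒ P_in = P_out, so I_supply = 1928.6/230 = 8.39 A.

I_supply ≈ 8.39 A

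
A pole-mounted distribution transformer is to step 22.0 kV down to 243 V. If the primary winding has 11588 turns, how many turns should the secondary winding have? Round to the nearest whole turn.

N_s = 128 turns

N_s/N_p = V_s/V_p, so N_s = 11588 × 243/22000 = 128.0 ≈ 128 turns.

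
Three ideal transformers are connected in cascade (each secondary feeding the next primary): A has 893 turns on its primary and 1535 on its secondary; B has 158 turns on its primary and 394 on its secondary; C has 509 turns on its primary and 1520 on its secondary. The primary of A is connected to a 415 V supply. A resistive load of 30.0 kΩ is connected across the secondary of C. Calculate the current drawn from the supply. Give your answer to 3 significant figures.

I_supply ≈ 2.27 A

Secondary of A: V = 415.00 × 1535/893 = 713.35 V.
Secondary of B: V = 713.35 × 394/158 = 1778.9 V.
Secondary of C: V = 1778.9 × 1520/509 = 5312.1 V.
I_load = 5312.1/30000 = 0.17707 A, so P_out = 5312.1 × 0.17707 = 940.63 W.
All ideal ⇒ P_in = P_out, so I_supply = 940.63/415 = 2.27 A.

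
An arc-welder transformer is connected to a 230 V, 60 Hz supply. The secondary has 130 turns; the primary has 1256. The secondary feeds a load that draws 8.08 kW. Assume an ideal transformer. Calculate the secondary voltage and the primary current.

V_s = V_p × N_s/N_p = 230 × 130/1256 = 23.806 V.
I_s = P/V_s = 8080/23.806 = 339.41 A.
I_p = I_s × N_s/N_p = 339.41 × 130/1256 = 35.1 A.

V_s ≈ 23.8 V, I_p ≈ 35.1 A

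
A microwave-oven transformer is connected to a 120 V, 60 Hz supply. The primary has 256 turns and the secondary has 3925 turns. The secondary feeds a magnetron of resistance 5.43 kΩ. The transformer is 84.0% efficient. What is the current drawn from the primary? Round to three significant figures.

V_s = 120 × 3925/256 = 1839.8 V.
I_s = V_s/R = 1839.8/5430 = 0.33883 A.
P_out = V_s I_s = 1839.8 × 0.33883 = 623.39 W.
P_in = P_out/η = 623.39/0.840 = 742.13 W.
I_p = P_in/V_p = 742.13/120 = 6.18 A.

I_p ≈ 6.18 A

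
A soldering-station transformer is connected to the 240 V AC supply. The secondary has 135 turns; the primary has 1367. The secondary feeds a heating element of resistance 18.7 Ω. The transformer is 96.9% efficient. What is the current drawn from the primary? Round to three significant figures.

V_s = 240 × 135/1367 = 23.702 V.
I_s = V_s/R = 23.702/18.7 = 1.2675 A.
P_out = V_s I_s = 23.702 × 1.2675 = 30.041 W.
P_in = P_out/η = 30.041/0.969 = 31.002 W.
I_p = P_in/V_p = 31.002/240 = 0.129 A.

I_p ≈ 0.129 A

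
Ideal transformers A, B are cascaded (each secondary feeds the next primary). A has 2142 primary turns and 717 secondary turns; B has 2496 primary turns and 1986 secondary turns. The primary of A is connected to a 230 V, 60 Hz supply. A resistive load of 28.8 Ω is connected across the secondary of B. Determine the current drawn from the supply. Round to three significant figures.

I_supply ≈ 0.567 A

After A: V = 230.00 × 717/2142 = 76.989 V.
After B: V = 76.989 × 1986/2496 = 61.258 V.
I_load = 61.258/28.8 = 2.1270 A, so P_out = 61.258 × 2.1270 = 130.30 W.
All ideal ⇒ P_in = P_out, so I_supply = 130.30/230 = 0.567 A.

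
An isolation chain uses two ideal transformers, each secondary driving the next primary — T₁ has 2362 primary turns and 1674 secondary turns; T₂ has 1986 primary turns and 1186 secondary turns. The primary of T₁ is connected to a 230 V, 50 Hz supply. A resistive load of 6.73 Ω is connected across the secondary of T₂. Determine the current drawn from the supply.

I_supply ≈ 6.12 A

After T₁: V = 230.00 × 1674/2362 = 163.01 V.
After T₂: V = 163.01 × 1186/1986 = 97.344 V.
I_load = 97.344/6.73 = 14.464 A, so P_out = 97.344 × 14.464 = 1408.0 W.
All ideal ⇒ P_in = P_out, so I_supply = 1408.0/230 = 6.12 A.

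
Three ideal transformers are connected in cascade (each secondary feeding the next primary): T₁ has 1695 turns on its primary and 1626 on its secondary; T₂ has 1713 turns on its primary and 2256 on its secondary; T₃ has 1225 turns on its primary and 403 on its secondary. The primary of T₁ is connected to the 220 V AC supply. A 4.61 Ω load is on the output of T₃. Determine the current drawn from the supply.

I_supply ≈ 8.24 A

Secondary of T₁: V = 220.00 × 1626/1695 = 211.04 V.
Secondary of T₂: V = 211.04 × 2256/1713 = 277.94 V.
Secondary of T₃: V = 277.94 × 403/1225 = 91.437 V.
I_load = 91.437/4.61 = 19.835 A, so P_out = 91.437 × 19.835 = 1813.6 W.
All ideal ⇒ P_in = P_out, so I_supply = 1813.6/220 = 8.24 A.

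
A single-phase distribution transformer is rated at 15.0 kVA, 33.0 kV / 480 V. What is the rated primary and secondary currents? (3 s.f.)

I_p ≈ 0.455 A, I_s ≈ 31.2 A

I_p = S/V_p = 15000/33000 = 0.455 A.
I_s = S/V_s = 15000/480 = 31.2 A.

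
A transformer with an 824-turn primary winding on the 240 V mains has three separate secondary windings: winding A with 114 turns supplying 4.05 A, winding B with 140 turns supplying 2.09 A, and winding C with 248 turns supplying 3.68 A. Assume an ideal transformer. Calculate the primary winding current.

I_p ≈ 2.02 A

V_A = 240 × 114/824 = 33.204 V; V_B = 240 × 140/824 = 40.777 V; V_C = 240 × 248/824 = 72.233 V.
P_out = V_A I_A + V_B I_B + V_C I_C = 33.204×4.05 + 40.777×2.09 + 72.233×3.68 = 134.48 + 85.223 + 265.82 = 485.52 W.
Ideal ⇒ P_in = P_out, so I_p = P_out/V_p = 485.52/240 = 2.02 A.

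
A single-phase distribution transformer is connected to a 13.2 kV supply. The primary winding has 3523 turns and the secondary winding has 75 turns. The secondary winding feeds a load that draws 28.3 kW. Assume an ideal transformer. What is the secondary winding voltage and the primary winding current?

V_s ≈ 281 V, I_p ≈ 2.14 A

V_s = V_p × N_s/N_p = 13200 × 75/3523 = 281.01 V.
I_s = P/V_s = 28300/281.01 = 100.71 A.
I_p = I_s × N_s/N_p = 100.71 × 75/3523 = 2.14 A.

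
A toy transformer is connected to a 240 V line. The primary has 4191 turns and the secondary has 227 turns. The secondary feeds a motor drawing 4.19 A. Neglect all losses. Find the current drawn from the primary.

I_p ≈ 0.227 A

For an ideal transformer I_p N_p = I_s N_s, so I_p = 4.19 × 227/4191 = 0.227 A.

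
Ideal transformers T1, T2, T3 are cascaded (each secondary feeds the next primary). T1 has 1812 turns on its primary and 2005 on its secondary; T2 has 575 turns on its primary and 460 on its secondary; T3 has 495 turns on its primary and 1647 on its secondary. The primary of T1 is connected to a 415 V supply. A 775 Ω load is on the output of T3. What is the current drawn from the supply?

I_supply ≈ 4.65 A

Secondary of T1: V = 415.00 × 2005/1812 = 459.20 V.
Secondary of T2: V = 459.20 × 460/575 = 367.36 V.
Secondary of T3: V = 367.36 × 1647/495 = 1222.3 V.
I_load = 1222.3/775 = 1.5772 A, so P_out = 1222.3 × 1.5772 = 1927.8 W.
All ideal ⇒ P_in = P_out, so I_supply = 1927.8/415 = 4.65 A.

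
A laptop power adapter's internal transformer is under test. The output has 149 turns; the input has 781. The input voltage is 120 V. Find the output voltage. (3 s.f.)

V_out ≈ 22.9 V

V_out/V_in = N_out/N_in, so V_out = 120 × 149/781 = 22.9 V.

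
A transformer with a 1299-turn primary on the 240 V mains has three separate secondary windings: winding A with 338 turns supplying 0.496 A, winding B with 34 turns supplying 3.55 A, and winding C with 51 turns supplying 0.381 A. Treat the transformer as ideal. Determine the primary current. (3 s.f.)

I_p ≈ 0.237 A

V_A = 240 × 338/1299 = 62.448 V; V_B = 240 × 34/1299 = 6.2818 V; V_C = 240 × 51/1299 = 9.4226 V.
P_out = V_A I_A + V_B I_B + V_C I_C = 62.448×0.496 + 6.2818×3.55 + 9.4226×0.381 = 30.974 + 22.300 + 3.5900 = 56.864 W.
Ideal ⇒ P_in = P_out, so I_p = P_out/V_p = 56.864/240 = 0.237 A.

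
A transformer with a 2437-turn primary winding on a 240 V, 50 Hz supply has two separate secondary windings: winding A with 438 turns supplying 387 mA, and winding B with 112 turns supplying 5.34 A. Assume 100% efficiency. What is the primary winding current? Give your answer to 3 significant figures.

I_p ≈ 0.315 A

V_A = 240 × 438/2437 = 43.135 V; V_B = 240 × 112/2437 = 11.030 V.
P_out = V_A I_A + V_B I_B = 43.135×0.387 + 11.030×5.34 = 16.693 + 58.900 = 75.593 W.
Ideal ⇒ P_in = P_out, so I_p = P_out/V_p = 75.593/240 = 0.315 A.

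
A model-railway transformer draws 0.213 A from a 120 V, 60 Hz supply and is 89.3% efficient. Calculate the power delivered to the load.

P_in = V_in I_in = 120 × 0.213 = 25.560 W.
P_out = η P_in = 0.893 × 25.560 = 22.8 W.

P_out ≈ 22.8 W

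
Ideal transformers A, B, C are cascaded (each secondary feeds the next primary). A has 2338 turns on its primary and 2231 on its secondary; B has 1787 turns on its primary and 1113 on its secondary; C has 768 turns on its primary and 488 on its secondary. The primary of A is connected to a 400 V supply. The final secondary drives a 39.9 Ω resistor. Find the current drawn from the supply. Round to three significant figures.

I_supply ≈ 1.43 A

After A: V = 400.00 × 2231/2338 = 381.69 V.
After B: V = 381.69 × 1113/1787 = 237.73 V.
After C: V = 237.73 × 488/768 = 151.06 V.
I_load = 151.06/39.9 = 3.7859 A, so P_out = 151.06 × 3.7859 = 571.89 W.
All ideal ⇒ P_in = P_out, so I_supply = 571.89/400 = 1.43 A.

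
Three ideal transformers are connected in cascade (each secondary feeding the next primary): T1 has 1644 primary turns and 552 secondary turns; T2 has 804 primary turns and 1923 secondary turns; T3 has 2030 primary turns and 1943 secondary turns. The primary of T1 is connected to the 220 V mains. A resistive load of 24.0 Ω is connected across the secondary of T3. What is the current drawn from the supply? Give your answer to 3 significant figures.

I_supply ≈ 5.42 A

Secondary of T1: V = 220.00 × 552/1644 = 73.869 V.
Secondary of T2: V = 73.869 × 1923/804 = 176.68 V.
Secondary of T3: V = 176.68 × 1943/2030 = 169.11 V.
I_load = 169.11/24.0 = 7.0461 A, so P_out = 169.11 × 7.0461 = 1191.5 W.
All ideal ⇒ P_in = P_out, so I_supply = 1191.5/220 = 5.42 A.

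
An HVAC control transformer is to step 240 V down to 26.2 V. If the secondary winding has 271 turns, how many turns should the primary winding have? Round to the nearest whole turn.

N_p = 2482 turns

N_p/N_s = V_p/V_s, so N_p = 271 × 240/26.2 = 2482.4 ≈ 2482 turns.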